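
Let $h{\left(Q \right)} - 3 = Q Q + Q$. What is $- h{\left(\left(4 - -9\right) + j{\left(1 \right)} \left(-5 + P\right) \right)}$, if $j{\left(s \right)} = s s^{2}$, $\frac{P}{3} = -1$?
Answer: $-33$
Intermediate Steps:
$P = -3$ ($P = 3 \left(-1\right) = -3$)
$j{\left(s \right)} = s^{3}$
$h{\left(Q \right)} = 3 + Q + Q^{2}$ ($h{\left(Q \right)} = 3 + \left(Q Q + Q\right) = 3 + \left(Q^{2} + Q\right) = 3 + \left(Q + Q^{2}\right) = 3 + Q + Q^{2}$)
$- h{\left(\left(4 - -9\right) + j{\left(1 \right)} \left(-5 + P\right) \right)} = - (3 + \left(\left(4 - -9\right) + 1^{3} \left(-5 - 3\right)\right) + \left(\left(4 - -9\right) + 1^{3} \left(-5 - 3\right)\right)^{2}) = - (3 + \left(\left(4 + 9\right) + 1 \left(-8\right)\right) + \left(\left(4 + 9\right) + 1 \left(-8\right)\right)^{2}) = - (3 + \left(13 - 8\right) + \left(13 - 8\right)^{2}) = - (3 + 5 + 5^{2}) = - (3 + 5 + 25) = \left(-1\right) 33 = -33$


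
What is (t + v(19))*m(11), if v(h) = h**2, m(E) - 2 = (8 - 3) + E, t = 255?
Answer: 11088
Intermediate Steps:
m(E) = 7 + E (m(E) = 2 + ((8 - 3) + E) = 2 + (5 + E) = 7 + E)
(t + v(19))*m(11) = (255 + 19**2)*(7 + 11) = (255 + 361)*18 = 616*18 = 11088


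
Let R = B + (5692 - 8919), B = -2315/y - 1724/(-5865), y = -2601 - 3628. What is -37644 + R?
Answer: -1493119400764/36533085 ≈ -40870.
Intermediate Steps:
y = -6229
B = 24316271/36533085 (B = -2315/(-6229) - 1724/(-5865) = -2315*(-1/6229) - 1724*(-1/5865) = 2315/6229 + 1724/5865 = 24316271/36533085 ≈ 0.66560)
R = -117867949024/36533085 (R = 24316271/36533085 + (5692 - 8919) = 24316271/36533085 - 3227 = -117867949024/36533085 ≈ -3226.3)
-37644 + R = -37644 - 117867949024/36533085 = -1493119400764/36533085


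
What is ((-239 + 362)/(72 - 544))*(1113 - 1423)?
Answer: 19065/236 ≈ 80.784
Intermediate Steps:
((-239 + 362)/(72 - 544))*(1113 - 1423) = (123/(-472))*(-310) = (123*(-1/472))*(-310) = -123/472*(-310) = 19065/236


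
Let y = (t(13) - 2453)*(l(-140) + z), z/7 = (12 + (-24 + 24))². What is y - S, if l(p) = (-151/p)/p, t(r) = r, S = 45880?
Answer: -1227636789/490 ≈ -2.5054e+6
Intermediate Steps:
z = 1008 (z = 7*(12 + (-24 + 24))² = 7*(12 + 0)² = 7*12² = 7*144 = 1008)
l(p) = -151/p²
y = -1205155589/490 (y = (13 - 2453)*(-151/(-140)² + 1008) = -2440*(-151*1/19600 + 1008) = -2440*(-151/19600 + 1008) = -2440*19756649/19600 = -1205155589/490 ≈ -2.4595e+6)
y - S = -1205155589/490 - 1*45880 = -1205155589/490 - 45880 = -1227636789/490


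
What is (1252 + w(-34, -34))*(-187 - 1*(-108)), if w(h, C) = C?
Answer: -96222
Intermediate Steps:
(1252 + w(-34, -34))*(-187 - 1*(-108)) = (1252 - 34)*(-187 - 1*(-108)) = 1218*(-187 + 108) = 1218*(-79) = -96222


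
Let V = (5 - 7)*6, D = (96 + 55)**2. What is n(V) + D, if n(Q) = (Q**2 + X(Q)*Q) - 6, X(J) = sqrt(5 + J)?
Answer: 22939 - 12*I*sqrt(7) ≈ 22939.0 - 31.749*I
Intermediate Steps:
D = 22801 (D = 151**2 = 22801)
V = -12 (V = -2*6 = -12)
n(Q) = -6 + Q**2 + Q*sqrt(5 + Q) (n(Q) = (Q**2 + sqrt(5 + Q)*Q) - 6 = (Q**2 + Q*sqrt(5 + Q)) - 6 = -6 + Q**2 + Q*sqrt(5 + Q))
n(V) + D = (-6 + (-12)**2 - 12*sqrt(5 - 12)) + 22801 = (-6 + 144 - 12*I*sqrt(7)) + 22801 = (138 - 12*I*sqrt(7)) + 22801 = 22939 - 12*I*sqrt(7)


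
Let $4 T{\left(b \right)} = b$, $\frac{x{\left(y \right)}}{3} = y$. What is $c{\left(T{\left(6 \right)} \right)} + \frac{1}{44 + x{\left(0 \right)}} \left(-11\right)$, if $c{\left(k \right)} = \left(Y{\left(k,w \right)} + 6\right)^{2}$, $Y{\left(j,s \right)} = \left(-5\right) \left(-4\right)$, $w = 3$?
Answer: $\frac{2703}{4} \approx 675.75$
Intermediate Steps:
$Y{\left(j,s \right)} = 20$
$x{\left(y \right)} = 3 y$
$T{\left(b \right)} = \frac{b}{4}$
$c{\left(k \right)} = 676$ ($c{\left(k \right)} = \left(20 + 6\right)^{2} = 26^{2} = 676$)
$c{\left(T{\left(6 \right)} \right)} + \frac{1}{44 + x{\left(0 \right)}} \left(-11\right) = 676 + \frac{1}{44 + 3 \cdot 0} \left(-11\right) = 676 + \frac{1}{44 + 0} \left(-11\right) = 676 + \frac{1}{44} \left(-11\right) = 676 - \frac{1}{4} = \frac{2703}{4}$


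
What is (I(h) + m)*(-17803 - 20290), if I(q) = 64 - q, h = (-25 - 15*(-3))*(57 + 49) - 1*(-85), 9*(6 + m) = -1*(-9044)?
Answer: 391557947/9 ≈ 4.3506e+7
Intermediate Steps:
m = 8990/9 (m = -6 + (-1*(-9044))/9 = -6 + (1/9)*9044 = -6 + 9044/9 = 8990/9 ≈ 998.89)
h = 2205 (h = (-25 + 45)*106 + 85 = 20*106 + 85 = 2120 + 85 = 2205)
(I(h) + m)*(-17803 - 20290) = ((64 - 1*2205) + 8990/9)*(-17803 - 20290) = ((64 - 2205) + 8990/9)*(-38093) = (-2141 + 8990/9)*(-38093) = -10279/9*(-38093) = 391557947/9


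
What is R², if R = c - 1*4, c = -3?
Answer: 49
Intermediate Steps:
R = -7 (R = -3 - 1*4 = -3 - 4 = -7)
R² = (-7)² = 49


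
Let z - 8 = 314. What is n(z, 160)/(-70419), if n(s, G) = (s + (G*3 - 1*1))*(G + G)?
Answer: -85440/23473 ≈ -3.6399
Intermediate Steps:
z = 322 (z = 8 + 314 = 322)
n(s, G) = 2*G*(-1 + s + 3*G) (n(s, G) = (s + (3*G - 1))*(2*G) = (s + (-1 + 3*G))*(2*G) = (-1 + s + 3*G)*(2*G) = 2*G*(-1 + s + 3*G))
n(z, 160)/(-70419) = (2*160*(-1 + 322 + 3*160))/(-70419) = (2*160*(-1 + 322 + 480))*(-1/70419) = (2*160*801)*(-1/70419) = 256320*(-1/70419) = -85440/23473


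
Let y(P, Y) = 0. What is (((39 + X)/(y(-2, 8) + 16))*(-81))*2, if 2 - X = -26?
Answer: -5427/8 ≈ -678.38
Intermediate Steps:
X = 28 (X = 2 - 1*(-26) = 2 + 26 = 28)
(((39 + X)/(y(-2, 8) + 16))*(-81))*2 = (((39 + 28)/(0 + 16))*(-81))*2 = ((67/16)*(-81))*2 = -5427/16*2 = -5427/8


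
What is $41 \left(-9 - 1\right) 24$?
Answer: $-9840$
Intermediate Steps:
$41 \left(-9 - 1\right) 24 = 41 \left(-10\right) 24 = \left(-410\right) 24 = -9840$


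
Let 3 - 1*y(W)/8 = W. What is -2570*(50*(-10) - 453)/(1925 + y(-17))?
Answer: 489842/417 ≈ 1174.7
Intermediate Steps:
y(W) = 24 - 8*W
-2570*(50*(-10) - 453)/(1925 + y(-17)) = -2570*(50*(-10) - 453)/(1925 + (24 - 8*(-17))) = -2570*(-500 - 453)/(1925 + (24 + 136)) = -(-2449210)/(1925 + 160) = -(-2449210)/2085 = -2570*(-953/2085) = 489842/417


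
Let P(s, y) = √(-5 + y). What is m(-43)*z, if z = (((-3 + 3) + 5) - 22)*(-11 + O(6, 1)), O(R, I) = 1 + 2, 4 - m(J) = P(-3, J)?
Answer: 544 - 544*I*√3 ≈ 544.0 - 942.24*I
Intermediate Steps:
m(J) = 4 - √(-5 + J)
O(R, I) = 3
z = 136 (z = (((-3 + 3) + 5) - 22)*(-11 + 3) = ((0 + 5) - 22)*(-8) = (5 - 22)*(-8) = -17*(-8) = 136)
m(-43)*z = (4 - √(-5 - 43))*136 = (4 - √(-48))*136 = (4 - 4*I*√3)*136 = 544 - 544*I*√3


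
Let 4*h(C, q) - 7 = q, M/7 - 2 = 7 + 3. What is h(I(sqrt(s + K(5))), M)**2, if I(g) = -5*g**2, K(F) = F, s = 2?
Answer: 8281/16 ≈ 517.56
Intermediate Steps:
M = 84 (M = 14 + 7*(7 + 3) = 14 + 7*10 = 14 + 70 = 84)
h(C, q) = 7/4 + q/4
h(I(sqrt(s + K(5))), M)**2 = (7/4 + (1/4)*84)**2 = (7/4 + 21)**2 = (91/4)**2 = 8281/16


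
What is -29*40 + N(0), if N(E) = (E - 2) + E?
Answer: -1162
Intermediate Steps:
N(E) = -2 + 2*E (N(E) = (-2 + E) + E = -2 + 2*E)
-29*40 + N(0) = -29*40 + (-2 + 2*0) = -1160 + (-2 + 0) = -1160 - 2 = -1162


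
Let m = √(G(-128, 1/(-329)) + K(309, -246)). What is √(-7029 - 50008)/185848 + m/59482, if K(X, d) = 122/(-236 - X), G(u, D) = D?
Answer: I*(√57037/185848 + √7294665315/10665420010) ≈ 0.0012931*I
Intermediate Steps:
m = I*√7294665315/179305 (m = √(1/(-329) - 122/(236 + 309)) = √(-1/329 - 122/545) = √(-40683/179305) = I*√7294665315/179305 ≈ 0.47633*I)
√(-7029 - 50008)/185848 + m/59482 = √(-7029 - 50008)/185848 + (I*√7294665315/179305)/59482 = √(-57037)*(1/185848) + (I*√7294665315/179305)*(1/59482) = (I*√57037)*(1/185848) + I*√7294665315/10665420010 = I*√57037/185848 + I*√7294665315/10665420010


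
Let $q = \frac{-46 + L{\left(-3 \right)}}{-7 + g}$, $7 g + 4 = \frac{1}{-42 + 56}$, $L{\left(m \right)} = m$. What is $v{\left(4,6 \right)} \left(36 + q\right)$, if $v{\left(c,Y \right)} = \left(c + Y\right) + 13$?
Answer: $\frac{723994}{741} \approx 977.05$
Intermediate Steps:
$v{\left(c,Y \right)} = 13 + Y + c$ ($v{\left(c,Y \right)} = \left(Y + c\right) + 13 = 13 + Y + c$)
$g = - \frac{55}{98}$ ($g = - \frac{4}{7} + \frac{1}{7 \left(-42 + 56\right)} = - \frac{4}{7} + \frac{1}{7 \cdot 14} = - \frac{4}{7} + \frac{1}{7} \cdot \frac{1}{14} = - \frac{4}{7} + \frac{1}{98} = - \frac{55}{98} \approx -0.56122$)
$q = \frac{4802}{741}$ ($q = \frac{-46 - 3}{-7 - \frac{55}{98}} = - \frac{49}{- \frac{741}{98}} = \left(-49\right) \left(- \frac{98}{741}\right) = \frac{4802}{741} \approx 6.4804$)
$v{\left(4,6 \right)} \left(36 + q\right) = \left(13 + 6 + 4\right) \left(36 + \frac{4802}{741}\right) = 23 \cdot \frac{31478}{741} = \frac{723994}{741}$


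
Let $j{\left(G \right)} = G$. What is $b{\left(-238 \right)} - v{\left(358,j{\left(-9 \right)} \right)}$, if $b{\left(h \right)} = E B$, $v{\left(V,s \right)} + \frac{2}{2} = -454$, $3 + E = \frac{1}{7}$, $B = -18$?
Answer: $\frac{3545}{7} \approx 506.43$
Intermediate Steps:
$E = - \frac{20}{7}$ ($E = -3 + \frac{1}{7} = - \frac{20}{7} \approx -2.8571$)
$v{\left(V,s \right)} = -455$ ($v{\left(V,s \right)} = -1 - 454 = -455$)
$b{\left(h \right)} = \frac{360}{7}$ ($b{\left(h \right)} = \left(- \frac{20}{7}\right) \left(-18\right) = \frac{360}{7}$)
$b{\left(-238 \right)} - v{\left(358,j{\left(-9 \right)} \right)} = \frac{360}{7} - -455 = \frac{360}{7} + 455 = \frac{3545}{7}$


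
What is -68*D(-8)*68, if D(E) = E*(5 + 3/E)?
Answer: 171088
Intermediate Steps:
-68*D(-8)*68 = -68*(3 + 5*(-8))*68 = -68*(3 - 40)*68 = -68*(-37)*68 = 2516*68 = 171088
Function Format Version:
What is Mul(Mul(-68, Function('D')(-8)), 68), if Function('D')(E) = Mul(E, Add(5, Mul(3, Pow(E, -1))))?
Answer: 171088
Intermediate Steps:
Mul(Mul(-68, Function('D')(-8)), 68) = Mul(Mul(-68, Add(3, Mul(5, -8))), 68) = Mul(Mul(-68, Add(3, -40)), 68) = Mul(Mul(-68, -37), 68) = Mul(2516, 68) = 171088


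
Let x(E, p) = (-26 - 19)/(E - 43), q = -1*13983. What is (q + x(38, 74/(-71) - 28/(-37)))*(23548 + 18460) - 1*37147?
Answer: -587056939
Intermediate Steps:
q = -13983
x(E, p) = -45/(-43 + E)
(q + x(38, 74/(-71) - 28/(-37)))*(23548 + 18460) - 1*37147 = (-13983 - 45/(-43 + 38))*(23548 + 18460) - 1*37147 = (-13983 - 45/(-5))*42008 - 37147 = (-13983 - 45*(-⅕))*42008 - 37147 = (-13983 + 9)*42008 - 37147 = -13974*42008 - 37147 = -587019792 - 37147 = -587056939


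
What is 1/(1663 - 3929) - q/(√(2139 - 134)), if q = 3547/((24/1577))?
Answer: -1/2266 - 5593619*√2005/48120 ≈ -5205.0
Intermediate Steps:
q = 5593619/24 (q = 3547/((24*(1/1577))) = 3547/(24/1577) = 3547*(1577/24) = 5593619/24 ≈ 2.3307e+5)
1/(1663 - 3929) - q/(√(2139 - 134)) = 1/(1663 - 3929) - 5593619/(24*(√(2139 - 134))) = 1/(-2266) - 5593619/(24*(√2005)) = -1/2266 - 5593619*√2005/2005/24 = -1/2266 - 5593619*√2005/48120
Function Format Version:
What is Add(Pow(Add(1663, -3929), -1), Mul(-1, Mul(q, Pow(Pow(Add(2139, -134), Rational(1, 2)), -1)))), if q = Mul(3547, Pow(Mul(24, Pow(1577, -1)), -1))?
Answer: Add(Rational(-1, 2266), Mul(Rational(-5593619, 48120), Pow(2005, Rational(1, 2)))) ≈ -5205.0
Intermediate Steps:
q = Rational(5593619, 24) (q = Mul(3547, Pow(Mul(24, Rational(1, 1577)), -1)) = Mul(3547, Pow(Rational(24, 1577), -1)) = Mul(3547, Rational(1577, 24)) = Rational(5593619, 24) ≈ 2.3307e+5)
Add(Pow(Add(1663, -3929), -1), Mul(-1, Mul(q, Pow(Pow(Add(2139, -134), Rational(1, 2)), -1)))) = Add(Pow(Add(1663, -3929), -1), Mul(-1, Mul(Rational(5593619, 24), Pow(Pow(Add(2139, -134), Rational(1, 2)), -1)))) = Add(Pow(-2266, -1), Mul(-1, Mul(Rational(5593619, 24), Pow(Pow(2005, Rational(1, 2)), -1)))) = Add(Rational(-1, 2266), Mul(-1, Mul(Rational(5593619, 24), Mul(Rational(1, 2005), Pow(2005, Rational(1, 2)))))) = Add(Rational(-1, 2266), Mul(-1, Mul(Rational(5593619, 48120), Pow(2005, Rational(1, 2))))) = Add(Rational(-1, 2266), Mul(Rational(-5593619, 48120), Pow(2005, Rational(1, 2))))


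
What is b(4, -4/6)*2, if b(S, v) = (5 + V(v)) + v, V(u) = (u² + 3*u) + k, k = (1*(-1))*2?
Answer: 14/9 ≈ 1.5556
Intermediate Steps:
k = -2 (k = -1*2 = -2)
V(u) = -2 + u² + 3*u (V(u) = (u² + 3*u) - 2 = -2 + u² + 3*u)
b(S, v) = 3 + v² + 4*v (b(S, v) = (5 + (-2 + v² + 3*v)) + v = (3 + v² + 3*v) + v = 3 + v² + 4*v)
b(4, -4/6)*2 = (3 + (-4/6)² + 4*(-4/6))*2 = (3 + (-4*⅙)² + 4*(-4*⅙))*2 = (3 + (-⅔)² + 4*(-⅔))*2 = (3 + 4/9 - 8/3)*2 = (7/9)*2 = 14/9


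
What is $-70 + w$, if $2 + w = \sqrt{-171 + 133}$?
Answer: $-72 + i \sqrt{38} \approx -72.0 + 6.1644 i$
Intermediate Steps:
$w = -2 + i \sqrt{38}$ ($w = -2 + \sqrt{-171 + 133} = -2 + \sqrt{-38} = -2 + i \sqrt{38} \approx -2.0 + 6.1644 i$)
$-70 + w = -70 - \left(2 - i \sqrt{38}\right) = -72 + i \sqrt{38}$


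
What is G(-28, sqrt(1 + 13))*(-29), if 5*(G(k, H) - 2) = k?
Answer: 522/5 ≈ 104.40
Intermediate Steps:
G(k, H) = 2 + k/5
G(-28, sqrt(1 + 13))*(-29) = (2 + (1/5)*(-28))*(-29) = (2 - 28/5)*(-29) = -18/5*(-29) = 522/5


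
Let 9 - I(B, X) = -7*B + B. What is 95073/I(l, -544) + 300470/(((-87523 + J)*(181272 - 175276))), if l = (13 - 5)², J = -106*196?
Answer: 10289426938997/42533132662 ≈ 241.92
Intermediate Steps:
J = -20776
l = 64 (l = 8² = 64)
I(B, X) = 9 + 6*B (I(B, X) = 9 - (-7*B + B) = 9 - (-6)*B = 9 + 6*B)
95073/I(l, -544) + 300470/(((-87523 + J)*(181272 - 175276))) = 95073/(9 + 6*64) + 300470/(((-87523 - 20776)*(181272 - 175276))) = 95073/(9 + 384) + 300470/((-108299*5996)) = 95073/393 + 300470/(-649360804) = 95073*(1/393) + 300470*(-1/649360804) = 31691/131 - 150235/324680402 = 10289426938997/42533132662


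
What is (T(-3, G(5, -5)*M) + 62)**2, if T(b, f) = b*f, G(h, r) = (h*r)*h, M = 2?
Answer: 659344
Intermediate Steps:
G(h, r) = r*h**2
(T(-3, G(5, -5)*M) + 62)**2 = (-3*(-5*5**2)*2 + 62)**2 = (-3*(-5*25)*2 + 62)**2 = (-(-375)*2 + 62)**2 = (-3*(-250) + 62)**2 = (750 + 62)**2 = 812**2 = 659344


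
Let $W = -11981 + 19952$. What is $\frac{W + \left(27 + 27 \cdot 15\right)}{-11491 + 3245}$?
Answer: $- \frac{8403}{8246} \approx -1.019$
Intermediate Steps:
$W = 7971$
$\frac{W + \left(27 + 27 \cdot 15\right)}{-11491 + 3245} = \frac{7971 + \left(27 + 27 \cdot 15\right)}{-11491 + 3245} = \frac{7971 + \left(27 + 405\right)}{-8246} = \left(7971 + 432\right) \left(- \frac{1}{8246}\right) = 8403 \left(- \frac{1}{8246}\right) = - \frac{8403}{8246}$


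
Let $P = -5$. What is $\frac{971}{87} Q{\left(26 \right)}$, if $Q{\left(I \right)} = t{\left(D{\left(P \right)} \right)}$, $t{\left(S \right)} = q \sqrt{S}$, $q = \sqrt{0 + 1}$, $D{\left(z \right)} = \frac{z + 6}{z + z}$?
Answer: $\frac{971 i \sqrt{10}}{870} \approx 3.5294 i$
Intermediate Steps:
$D{\left(z \right)} = \frac{6 + z}{2 z}$
$q = 1$ ($q = \sqrt{1} = 1$)
$t{\left(S \right)} = \sqrt{S}$ ($t{\left(S \right)} = 1 \sqrt{S} = \sqrt{S}$)
$Q{\left(I \right)} = \frac{i \sqrt{10}}{10}$ ($Q{\left(I \right)} = \sqrt{\frac{6 - 5}{2 \left(-5\right)}} = \sqrt{\frac{1}{2} \left(- \frac{1}{5}\right) 1} = \sqrt{- \frac{1}{10}} = \frac{i \sqrt{10}}{10}$)
$\frac{971}{87} Q{\left(26 \right)} = \frac{971}{87} \frac{i \sqrt{10}}{10} = 971 \cdot \frac{1}{87} \frac{i \sqrt{10}}{10} = \frac{971 \frac{i \sqrt{10}}{10}}{87} = \frac{971 i \sqrt{10}}{870}$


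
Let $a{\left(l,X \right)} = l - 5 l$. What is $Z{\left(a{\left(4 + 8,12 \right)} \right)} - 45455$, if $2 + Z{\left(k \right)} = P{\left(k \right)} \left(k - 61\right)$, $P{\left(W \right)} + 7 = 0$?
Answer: $-44694$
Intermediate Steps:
$a{\left(l,X \right)} = - 4 l$
$P{\left(W \right)} = -7$ ($P{\left(W \right)} = -7 + 0 = -7$)
$Z{\left(k \right)} = 425 - 7 k$ ($Z{\left(k \right)} = -2 - 7 \left(k - 61\right) = -2 - 7 \left(-61 + k\right) = -2 - \left(-427 + 7 k\right) = 425 - 7 k$)
$Z{\left(a{\left(4 + 8,12 \right)} \right)} - 45455 = \left(425 - 7 \left(- 4 \left(4 + 8\right)\right)\right) - 45455 = \left(425 - 7 \left(\left(-4\right) 12\right)\right) - 45455 = \left(425 - -336\right) - 45455 = \left(425 + 336\right) - 45455 = 761 - 45455 = -44694$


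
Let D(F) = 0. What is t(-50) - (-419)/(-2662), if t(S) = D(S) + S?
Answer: -133519/2662 ≈ -50.157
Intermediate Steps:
t(S) = S (t(S) = 0 + S = S)
t(-50) - (-419)/(-2662) = -50 - (-419)/(-2662) = -50 - (-419)*(-1)/2662 = -50 - 1*419/2662 = -50 - 419/2662 = -133519/2662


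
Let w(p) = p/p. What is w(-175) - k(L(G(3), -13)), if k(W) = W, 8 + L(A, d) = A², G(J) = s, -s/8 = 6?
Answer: -2295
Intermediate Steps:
s = -48 (s = -8*6 = -48)
w(p) = 1
G(J) = -48
L(A, d) = -8 + A²
w(-175) - k(L(G(3), -13)) = 1 - (-8 + (-48)²) = 1 - (-8 + 2304) = 1 - 1*2296 = 1 - 2296 = -2295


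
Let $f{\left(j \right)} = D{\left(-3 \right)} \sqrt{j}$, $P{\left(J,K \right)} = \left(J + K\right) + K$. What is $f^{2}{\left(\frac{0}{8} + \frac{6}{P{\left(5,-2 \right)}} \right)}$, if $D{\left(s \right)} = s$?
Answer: $54$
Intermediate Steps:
$P{\left(J,K \right)} = J + 2 K$
$f{\left(j \right)} = - 3 \sqrt{j}$
$f^{2}{\left(\frac{0}{8} + \frac{6}{P{\left(5,-2 \right)}} \right)} = \left(- 3 \sqrt{\frac{0}{8} + \frac{6}{5 + 2 \left(-2\right)}}\right)^{2} = \left(- 3 \sqrt{0 \cdot \frac{1}{8} + \frac{6}{5 - 4}}\right)^{2} = \left(- 3 \sqrt{0 + \frac{6}{1}}\right)^{2} = \left(- 3 \sqrt{0 + 6 \cdot 1}\right)^{2} = \left(- 3 \sqrt{0 + 6}\right)^{2} = \left(- 3 \sqrt{6}\right)^{2} = 54$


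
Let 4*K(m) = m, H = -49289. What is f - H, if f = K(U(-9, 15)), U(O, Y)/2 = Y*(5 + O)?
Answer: 49259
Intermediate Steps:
U(O, Y) = 2*Y*(5 + O) (U(O, Y) = 2*(Y*(5 + O)) = 2*Y*(5 + O))
K(m) = m/4
f = -30 (f = (2*15*(5 - 9))/4 = (2*15*(-4))/4 = (¼)*(-120) = -30)
f - H = -30 - 1*(-49289) = -30 + 49289 = 49259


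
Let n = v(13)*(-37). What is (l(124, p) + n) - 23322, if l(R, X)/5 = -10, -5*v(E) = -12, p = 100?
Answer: -117304/5 ≈ -23461.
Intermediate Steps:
v(E) = 12/5 (v(E) = -⅕*(-12) = 12/5)
l(R, X) = -50 (l(R, X) = 5*(-10) = -50)
n = -444/5 (n = (12/5)*(-37) = -444/5 ≈ -88.800)
(l(124, p) + n) - 23322 = (-50 - 444/5) - 23322 = -694/5 - 23322 = -117304/5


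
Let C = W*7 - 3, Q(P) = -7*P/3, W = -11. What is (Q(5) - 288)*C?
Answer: 71920/3 ≈ 23973.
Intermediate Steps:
Q(P) = -7*P/3 (Q(P) = -7*P*(⅓) = -7*P/3)
C = -80 (C = -11*7 - 3 = -77 - 3 = -80)
(Q(5) - 288)*C = (-7/3*5 - 288)*(-80) = (-35/3 - 288)*(-80) = -899/3*(-80) = 71920/3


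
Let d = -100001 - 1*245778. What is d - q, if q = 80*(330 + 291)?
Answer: -395459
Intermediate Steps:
q = 49680 (q = 80*621 = 49680)
d = -345779 (d = -100001 - 245778 = -345779)
d - q = -345779 - 1*49680 = -345779 - 49680 = -395459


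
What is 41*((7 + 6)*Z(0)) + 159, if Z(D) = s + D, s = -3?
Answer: -1440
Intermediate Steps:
Z(D) = -3 + D
41*((7 + 6)*Z(0)) + 159 = 41*((7 + 6)*(-3 + 0)) + 159 = 41*(13*(-3)) + 159 = 41*(-39) + 159 = -1599 + 159 = -1440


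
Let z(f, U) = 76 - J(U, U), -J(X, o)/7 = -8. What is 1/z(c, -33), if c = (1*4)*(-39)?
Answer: 1/20 ≈ 0.050000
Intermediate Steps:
c = -156 (c = 4*(-39) = -156)
J(X, o) = 56 (J(X, o) = -7*(-8) = 56)
z(f, U) = 20 (z(f, U) = 76 - 1*56 = 76 - 56 = 20)
1/z(c, -33) = 1/20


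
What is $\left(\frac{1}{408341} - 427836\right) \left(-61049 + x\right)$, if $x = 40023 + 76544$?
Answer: $- \frac{9699160047803850}{408341} \approx -2.3753 \cdot 10^{10}$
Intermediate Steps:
$x = 116567$
$\left(\frac{1}{408341} - 427836\right) \left(-61049 + x\right) = \left(\frac{1}{408341} - 427836\right) \left(-61049 + 116567\right) = \left(\frac{1}{408341} - 427836\right) 55518 = \left(- \frac{174702980075}{408341}\right) 55518 = - \frac{9699160047803850}{408341}$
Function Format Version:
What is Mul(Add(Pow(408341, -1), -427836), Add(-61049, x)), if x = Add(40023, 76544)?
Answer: Rational(-9699160047803850, 408341) ≈ -2.3753e+10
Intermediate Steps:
x = 116567
Mul(Add(Pow(408341, -1), -427836), Add(-61049, x)) = Mul(Add(Pow(408341, -1), -427836), Add(-61049, 116567)) = Mul(Add(Rational(1, 408341), -427836), 55518) = Mul(Rational(-174702980075, 408341), 55518) = Rational(-9699160047803850, 408341)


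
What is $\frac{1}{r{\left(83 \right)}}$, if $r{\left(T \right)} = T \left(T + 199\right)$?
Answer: $\frac{1}{23406} \approx 4.2724 \cdot 10^{-5}$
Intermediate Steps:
$r{\left(T \right)} = T \left(199 + T\right)$
$\frac{1}{r{\left(83 \right)}} = \frac{1}{83 \left(199 + 83\right)} = \frac{1}{83 \cdot 282} = \frac{1}{23406}$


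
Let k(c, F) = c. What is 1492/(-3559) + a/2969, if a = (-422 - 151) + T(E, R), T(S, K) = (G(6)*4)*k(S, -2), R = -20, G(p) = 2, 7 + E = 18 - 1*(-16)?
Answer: -5700311/10566671 ≈ -0.53946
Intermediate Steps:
E = 27 (E = -7 + (18 - 1*(-16)) = -7 + (18 + 16) = -7 + 34 = 27)
T(S, K) = 8*S (T(S, K) = (2*4)*S = 8*S)
a = -357 (a = (-422 - 151) + 8*27 = -573 + 216 = -357)
1492/(-3559) + a/2969 = 1492/(-3559) - 357/2969 = 1492*(-1/3559) - 357*1/2969 = -1492/3559 - 357/2969 = -5700311/10566671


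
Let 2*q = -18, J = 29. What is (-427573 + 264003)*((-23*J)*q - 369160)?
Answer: 59401590490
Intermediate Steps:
q = -9 (q = (½)*(-18) = -9)
(-427573 + 264003)*((-23*J)*q - 369160) = (-427573 + 264003)*(-23*29*(-9) - 369160) = -163570*(-667*(-9) - 369160) = -163570*(6003 - 369160) = -163570*(-363157) = 59401590490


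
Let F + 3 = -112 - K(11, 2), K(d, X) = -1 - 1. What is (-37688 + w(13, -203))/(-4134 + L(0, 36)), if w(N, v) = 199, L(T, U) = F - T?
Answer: 37489/4247 ≈ 8.8272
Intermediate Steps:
K(d, X) = -2
F = -113 (F = -3 + (-112 - 1*(-2)) = -3 + (-112 + 2) = -3 - 110 = -113)
L(T, U) = -113 - T
(-37688 + w(13, -203))/(-4134 + L(0, 36)) = (-37688 + 199)/(-4134 + (-113 - 1*0)) = -37489/(-4134 + (-113 + 0)) = -37489/(-4134 - 113) = -37489/(-4247) = -37489*(-1/4247) = 37489/4247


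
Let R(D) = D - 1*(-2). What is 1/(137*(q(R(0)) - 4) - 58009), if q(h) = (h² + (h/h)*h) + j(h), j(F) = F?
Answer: -1/57461 ≈ -1.7403e-5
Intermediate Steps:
R(D) = 2 + D (R(D) = D + 2 = 2 + D)
q(h) = h² + 2*h (q(h) = (h² + (h/h)*h) + h = (h² + 1*h) + h = (h² + h) + h = (h + h²) + h = h² + 2*h)
1/(137*(q(R(0)) - 4) - 58009) = 1/(137*((2 + 0)*(2 + (2 + 0)) - 4) - 58009) = 1/(137*(2*(2 + 2) - 4) - 58009) = 1/(137*(2*4 - 4) - 58009) = 1/(137*(8 - 4) - 58009) = 1/(137*4 - 58009) = 1/(548 - 58009) = 1/(-57461) = -1/57461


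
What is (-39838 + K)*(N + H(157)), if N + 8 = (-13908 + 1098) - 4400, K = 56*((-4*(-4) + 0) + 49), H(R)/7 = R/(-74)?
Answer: 23080405869/37 ≈ 6.2380e+8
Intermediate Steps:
H(R) = -7*R/74 (H(R) = 7*(R/(-74)) = 7*(R*(-1/74)) = 7*(-R/74) = -7*R/74)
K = 3640 (K = 56*((16 + 0) + 49) = 56*(16 + 49) = 56*65 = 3640)
N = -17218 (N = -8 + ((-13908 + 1098) - 4400) = -8 + (-12810 - 4400) = -8 - 17210 = -17218)
(-39838 + K)*(N + H(157)) = (-39838 + 3640)*(-17218 - 7/74*157) = -36198*(-17218 - 1099/74) = -36198*(-1275231/74) = 23080405869/37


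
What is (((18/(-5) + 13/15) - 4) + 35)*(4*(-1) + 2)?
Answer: -848/15 ≈ -56.533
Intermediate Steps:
(((18/(-5) + 13/15) - 4) + 35)*(4*(-1) + 2) = (((18*(-⅕) + 13*(1/15)) - 4) + 35)*(-4 + 2) = (((-18/5 + 13/15) - 4) + 35)*(-2) = ((-41/15 - 4) + 35)*(-2) = (-101/15 + 35)*(-2) = (424/15)*(-2) = -848/15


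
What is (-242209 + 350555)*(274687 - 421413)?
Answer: -15897175196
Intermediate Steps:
(-242209 + 350555)*(274687 - 421413) = 108346*(-146726) = -15897175196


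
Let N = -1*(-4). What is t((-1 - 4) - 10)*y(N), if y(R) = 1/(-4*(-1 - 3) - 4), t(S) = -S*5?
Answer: 25/4 ≈ 6.2500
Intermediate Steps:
t(S) = -5*S
N = 4
y(R) = 1/12 (y(R) = 1/(-4*(-4) - 4) = 1/(16 - 4) = 1/12)
t((-1 - 4) - 10)*y(N) = -5*((-1 - 4) - 10)*(1/12) = -5*(-5 - 10)*(1/12) = -5*(-15)*(1/12) = 75*(1/12) = 25/4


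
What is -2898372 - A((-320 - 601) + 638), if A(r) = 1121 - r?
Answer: -2899776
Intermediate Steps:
-2898372 - A((-320 - 601) + 638) = -2898372 - (1121 - ((-320 - 601) + 638)) = -2898372 - (1121 - (-921 + 638)) = -2898372 - (1121 - 1*(-283)) = -2898372 - (1121 + 283) = -2898372 - 1*1404 = -2898372 - 1404 = -2899776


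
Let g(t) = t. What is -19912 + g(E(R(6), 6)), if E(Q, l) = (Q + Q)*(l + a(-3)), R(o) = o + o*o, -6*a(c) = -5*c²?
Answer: -18778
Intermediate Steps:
a(c) = 5*c²/6 (a(c) = -(-5)*c²/6 = 5*c²/6)
R(o) = o + o²
E(Q, l) = 2*Q*(15/2 + l) (E(Q, l) = (Q + Q)*(l + (⅚)*(-3)²) = (2*Q)*(l + (⅚)*9) = (2*Q)*(l + 15/2) = (2*Q)*(15/2 + l) = 2*Q*(15/2 + l))
-19912 + g(E(R(6), 6)) = -19912 + (6*(1 + 6))*(15 + 2*6) = -19912 + (6*7)*(15 + 12) = -19912 + 42*27 = -19912 + 1134 = -18778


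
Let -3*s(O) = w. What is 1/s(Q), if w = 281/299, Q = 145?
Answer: -897/281 ≈ -3.1922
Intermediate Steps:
w = 281/299 (w = 281*(1/299) = 281/299 ≈ 0.93980)
s(O) = -281/897 (s(O) = -⅓*281/299 = -281/897)
1/s(Q) = 1/(-281/897) = -897/281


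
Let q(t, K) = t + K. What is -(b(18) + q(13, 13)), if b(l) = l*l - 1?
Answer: -349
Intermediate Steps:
b(l) = -1 + l² (b(l) = l² - 1 = -1 + l²)
q(t, K) = K + t
-(b(18) + q(13, 13)) = -((-1 + 18²) + (13 + 13)) = -((-1 + 324) + 26) = -(323 + 26) = -1*349 = -349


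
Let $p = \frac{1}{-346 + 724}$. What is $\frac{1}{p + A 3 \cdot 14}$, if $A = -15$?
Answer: $- \frac{378}{238139} \approx -0.0015873$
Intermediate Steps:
$p = \frac{1}{378} \approx 0.0026455$
$\frac{1}{p + A 3 \cdot 14} = \frac{1}{\frac{1}{378} - 15 \cdot 3 \cdot 14} = \frac{1}{\frac{1}{378} - 630} = \frac{1}{- \frac{238139}{378}} = - \frac{378}{238139}$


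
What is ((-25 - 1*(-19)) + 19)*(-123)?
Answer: -1599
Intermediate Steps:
((-25 - 1*(-19)) + 19)*(-123) = ((-25 + 19) + 19)*(-123) = (-6 + 19)*(-123) = 13*(-123) = -1599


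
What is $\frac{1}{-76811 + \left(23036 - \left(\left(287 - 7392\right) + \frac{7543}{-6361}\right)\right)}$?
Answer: $- \frac{6361}{296860327} \approx -2.1428 \cdot 10^{-5}$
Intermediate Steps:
$\frac{1}{-76811 + \left(23036 - \left(\left(287 - 7392\right) + \frac{7543}{-6361}\right)\right)} = \frac{1}{-76811 + \left(23036 - \left(-7105 + 7543 \left(- \frac{1}{6361}\right)\right)\right)} = \frac{1}{-76811 + \left(23036 - \left(-7105 - \frac{7543}{6361}\right)\right)} = \frac{1}{-76811 + \left(23036 - - \frac{45202448}{6361}\right)} = \frac{1}{-76811 + \left(23036 + \frac{45202448}{6361}\right)} = \frac{1}{-76811 + \frac{191734444}{6361}} = \frac{1}{- \frac{296860327}{6361}} = - \frac{6361}{296860327}$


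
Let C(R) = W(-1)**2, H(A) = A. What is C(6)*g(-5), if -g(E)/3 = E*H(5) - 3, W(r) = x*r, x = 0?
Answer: 0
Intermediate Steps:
W(r) = 0 (W(r) = 0*r = 0)
g(E) = 9 - 15*E (g(E) = -3*(E*5 - 3) = -3*(5*E - 3) = -3*(-3 + 5*E) = 9 - 15*E)
C(R) = 0 (C(R) = 0**2 = 0)
C(6)*g(-5) = 0*(9 - 15*(-5)) = 0*(9 + 75) = 0*84 = 0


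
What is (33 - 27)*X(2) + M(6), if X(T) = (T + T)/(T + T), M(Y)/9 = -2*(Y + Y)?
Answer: -210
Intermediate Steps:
M(Y) = -36*Y (M(Y) = 9*(-2*(Y + Y)) = 9*(-4*Y) = -36*Y)
X(T) = 1 (X(T) = (2*T)/((2*T)) = (2*T)*(1/(2*T)) = 1)
(33 - 27)*X(2) + M(6) = (33 - 27)*1 - 36*6 = 6*1 - 216 = 6 - 216 = -210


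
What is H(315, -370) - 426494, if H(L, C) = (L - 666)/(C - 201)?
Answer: -243527723/571 ≈ -4.2649e+5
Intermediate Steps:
H(L, C) = (-666 + L)/(-201 + C)
H(315, -370) - 426494 = (-666 + 315)/(-201 - 370) - 426494 = -351/(-571) - 426494 = -1/571*(-351) - 426494 = 351/571 - 426494 = -243527723/571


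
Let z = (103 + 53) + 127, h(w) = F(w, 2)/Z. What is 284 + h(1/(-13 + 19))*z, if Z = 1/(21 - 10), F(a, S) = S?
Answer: 6510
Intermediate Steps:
Z = 1/11 ≈ 0.090909
h(w) = 22 (h(w) = 2/(1/11) = 2*11 = 22)
z = 283 (z = 156 + 127 = 283)
284 + h(1/(-13 + 19))*z = 284 + 22*283 = 284 + 6226 = 6510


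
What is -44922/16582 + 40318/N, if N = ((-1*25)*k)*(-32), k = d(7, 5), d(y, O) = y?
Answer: 104247469/23214800 ≈ 4.4906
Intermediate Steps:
k = 7
N = 5600 (N = (-1*25*7)*(-32) = -25*7*(-32) = -175*(-32) = 5600)
-44922/16582 + 40318/N = -44922/16582 + 40318/5600 = -44922*1/16582 + 40318*(1/5600) = -22461/8291 + 20159/2800 = 104247469/23214800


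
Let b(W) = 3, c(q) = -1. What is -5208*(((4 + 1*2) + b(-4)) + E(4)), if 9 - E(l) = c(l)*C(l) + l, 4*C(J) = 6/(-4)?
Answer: -70959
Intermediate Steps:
C(J) = -3/8 (C(J) = (6/(-4))/4 = (6*(-1/4))/4 = (1/4)*(-3/2) = -3/8)
E(l) = 69/8 - l (E(l) = 9 - (-1*(-3/8) + l) = 9 - (3/8 + l) = 9 + (-3/8 - l) = 69/8 - l)
-5208*(((4 + 1*2) + b(-4)) + E(4)) = -5208*(((4 + 1*2) + 3) + (69/8 - 1*4)) = -5208*(((4 + 2) + 3) + (69/8 - 4)) = -5208*((6 + 3) + 37/8) = -5208*(9 + 37/8) = -5208*109/8 = -70959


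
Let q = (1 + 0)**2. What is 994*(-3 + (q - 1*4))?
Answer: -5964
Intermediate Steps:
q = 1 (q = 1**2 = 1)
994*(-3 + (q - 1*4)) = 994*(-3 + (1 - 1*4)) = 994*(-3 + (1 - 4)) = 994*(-3 - 3) = 994*(-6) = -5964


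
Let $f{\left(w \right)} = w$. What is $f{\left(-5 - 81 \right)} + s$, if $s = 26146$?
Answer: $26060$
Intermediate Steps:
$f{\left(-5 - 81 \right)} + s = \left(-5 - 81\right) + 26146 = -86 + 26146 = 26060$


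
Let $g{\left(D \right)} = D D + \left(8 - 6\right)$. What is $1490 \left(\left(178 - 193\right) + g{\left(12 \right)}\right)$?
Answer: $195190$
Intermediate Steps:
$g{\left(D \right)} = 2 + D^{2}$ ($g{\left(D \right)} = D^{2} + \left(8 - 6\right) = D^{2} + 2 = 2 + D^{2}$)
$1490 \left(\left(178 - 193\right) + g{\left(12 \right)}\right) = 1490 \left(\left(178 - 193\right) + \left(2 + 12^{2}\right)\right) = 1490 \left(-15 + \left(2 + 144\right)\right) = 1490 \left(-15 + 146\right) = 1490 \cdot 131 = 195190$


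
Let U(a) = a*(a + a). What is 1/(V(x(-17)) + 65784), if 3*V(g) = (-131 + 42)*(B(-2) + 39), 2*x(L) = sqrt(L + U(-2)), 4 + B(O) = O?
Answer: 1/64805 ≈ 1.5431e-5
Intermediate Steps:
U(a) = 2*a**2 (U(a) = a*(2*a) = 2*a**2)
B(O) = -4 + O
x(L) = sqrt(8 + L)/2 (x(L) = sqrt(L + 2*(-2)**2)/2 = sqrt(L + 2*4)/2 = sqrt(L + 8)/2 = sqrt(8 + L)/2)
V(g) = -979 (V(g) = ((-131 + 42)*((-4 - 2) + 39))/3 = (-89*(-6 + 39))/3 = (-89*33)/3 = (1/3)*(-2937) = -979)
1/(V(x(-17)) + 65784) = 1/(-979 + 65784) = 1/64805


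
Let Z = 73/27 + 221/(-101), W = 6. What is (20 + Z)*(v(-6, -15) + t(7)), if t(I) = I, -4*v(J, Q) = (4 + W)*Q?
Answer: 2489597/2727 ≈ 912.94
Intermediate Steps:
v(J, Q) = -5*Q/2 (v(J, Q) = -(4 + 6)*Q/4 = -5*Q/2)
Z = 1406/2727 (Z = 73*(1/27) + 221*(-1/101) = 73/27 - 221/101 = 1406/2727 ≈ 0.51558)
(20 + Z)*(v(-6, -15) + t(7)) = (20 + 1406/2727)*(-5/2*(-15) + 7) = 55946*(75/2 + 7)/2727 = (55946/2727)*(89/2) = 2489597/2727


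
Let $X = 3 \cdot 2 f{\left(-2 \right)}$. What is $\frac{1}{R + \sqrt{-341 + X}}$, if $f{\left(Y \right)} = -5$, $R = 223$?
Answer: $\frac{223}{50100} - \frac{i \sqrt{371}}{50100} \approx 0.0044511 - 0.00038446 i$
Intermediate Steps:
$X = -30$ ($X = 3 \cdot 2 \left(-5\right) = 6 \left(-5\right) = -30$)
$\frac{1}{R + \sqrt{-341 + X}} = \frac{1}{223 + \sqrt{-341 - 30}} = \frac{1}{223 + \sqrt{-371}} = \frac{1}{223 + i \sqrt{371}}$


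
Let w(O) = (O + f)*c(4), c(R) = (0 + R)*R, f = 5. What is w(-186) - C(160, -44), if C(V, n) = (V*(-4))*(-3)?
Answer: -4816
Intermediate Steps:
c(R) = R² (c(R) = R*R = R²)
w(O) = 80 + 16*O (w(O) = (O + 5)*4² = (5 + O)*16 = 80 + 16*O)
C(V, n) = 12*V (C(V, n) = -4*V*(-3) = 12*V)
w(-186) - C(160, -44) = (80 + 16*(-186)) - 12*160 = (80 - 2976) - 1*1920 = -2896 - 1920 = -4816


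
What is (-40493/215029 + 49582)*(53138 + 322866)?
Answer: 4008776942869540/215029 ≈ 1.8643e+10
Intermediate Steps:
(-40493/215029 + 49582)*(53138 + 322866) = (-40493*1/215029 + 49582)*376004 = (-40493/215029 + 49582)*376004 = (10661527385/215029)*376004 = 4008776942869540/215029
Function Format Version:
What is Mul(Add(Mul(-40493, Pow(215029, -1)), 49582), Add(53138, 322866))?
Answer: Rational(4008776942869540, 215029) ≈ 1.8643e+10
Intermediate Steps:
Mul(Add(Mul(-40493, Pow(215029, -1)), 49582), Add(53138, 322866)) = Mul(Add(Mul(-40493, Rational(1, 215029)), 49582), 376004) = Mul(Add(Rational(-40493, 215029), 49582), 376004) = Mul(Rational(10661527385, 215029), 376004) = Rational(4008776942869540, 215029)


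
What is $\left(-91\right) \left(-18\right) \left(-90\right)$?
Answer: $-147420$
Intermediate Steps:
$\left(-91\right) \left(-18\right) \left(-90\right) = 1638 \left(-90\right) = -147420$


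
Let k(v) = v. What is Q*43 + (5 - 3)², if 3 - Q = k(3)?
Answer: 4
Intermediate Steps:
Q = 0 (Q = 3 - 1*3 = 3 - 3 = 0)
Q*43 + (5 - 3)² = 0*43 + (5 - 3)² = 0 + 2² = 0 + 4 = 4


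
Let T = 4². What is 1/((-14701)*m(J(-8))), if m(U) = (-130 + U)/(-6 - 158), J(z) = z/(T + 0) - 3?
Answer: -328/3925167 ≈ -8.3563e-5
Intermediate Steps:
T = 16
J(z) = -3 + z/16 (J(z) = z/(16 + 0) - 3 = z/16 - 3 = -3 + z/16)
m(U) = 65/82 - U/164 (m(U) = (-130 + U)/(-164) = (-130 + U)*(-1/164) = 65/82 - U/164)
1/((-14701)*m(J(-8))) = 1/((-14701)*(65/82 - (-3 + (1/16)*(-8))/164)) = -1/(14701*(65/82 - (-3 - ½)/164)) = -1/(14701*(65/82 - 1/164*(-7/2))) = -1/(14701*(65/82 + 7/328)) = -1/(14701*267/328) = -1/14701*328/267 = -328/3925167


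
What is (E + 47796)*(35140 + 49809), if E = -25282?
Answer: 1912541786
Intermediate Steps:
(E + 47796)*(35140 + 49809) = (-25282 + 47796)*(35140 + 49809) = 22514*84949 = 1912541786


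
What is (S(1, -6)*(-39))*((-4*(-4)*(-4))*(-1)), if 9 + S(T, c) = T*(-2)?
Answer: 27456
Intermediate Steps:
S(T, c) = -9 - 2*T (S(T, c) = -9 + T*(-2) = -9 - 2*T)
(S(1, -6)*(-39))*((-4*(-4)*(-4))*(-1)) = ((-9 - 2*1)*(-39))*((-4*(-4)*(-4))*(-1)) = ((-9 - 2)*(-39))*((16*(-4))*(-1)) = (-11*(-39))*(-64*(-1)) = 429*64 = 27456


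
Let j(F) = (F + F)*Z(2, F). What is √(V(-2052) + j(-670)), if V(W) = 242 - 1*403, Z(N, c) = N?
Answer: I*√2841 ≈ 53.301*I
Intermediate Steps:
j(F) = 4*F (j(F) = (F + F)*2 = (2*F)*2 = 4*F)
V(W) = -161 (V(W) = 242 - 403 = -161)
√(V(-2052) + j(-670)) = √(-161 + 4*(-670)) = √(-161 - 2680) = √(-2841) = I*√2841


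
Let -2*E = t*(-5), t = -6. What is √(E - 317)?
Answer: 2*I*√83 ≈ 18.221*I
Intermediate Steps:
E = -15 (E = -(-3)*(-5) = -½*30 = -15)
√(E - 317) = √(-15 - 317) = √(-332) = 2*I*√83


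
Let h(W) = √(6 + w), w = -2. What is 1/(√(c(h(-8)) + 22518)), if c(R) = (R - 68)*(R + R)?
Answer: √22254/22254 ≈ 0.0067034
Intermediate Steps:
h(W) = 2 (h(W) = √(6 - 2) = √4 = 2)
c(R) = 2*R*(-68 + R) (c(R) = (-68 + R)*(2*R) = 2*R*(-68 + R))
1/(√(c(h(-8)) + 22518)) = 1/(√(2*2*(-68 + 2) + 22518)) = 1/(√(2*2*(-66) + 22518)) = 1/(√(-264 + 22518)) = 1/(√22254) = √22254/22254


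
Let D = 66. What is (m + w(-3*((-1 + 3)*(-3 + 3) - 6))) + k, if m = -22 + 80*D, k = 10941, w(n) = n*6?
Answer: 16307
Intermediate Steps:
w(n) = 6*n
m = 5258 (m = -22 + 80*66 = -22 + 5280 = 5258)
(m + w(-3*((-1 + 3)*(-3 + 3) - 6))) + k = (5258 + 6*(-3*((-1 + 3)*(-3 + 3) - 6))) + 10941 = (5258 + 6*(-3*(2*0 - 6))) + 10941 = (5258 + 6*(-3*(0 - 6))) + 10941 = (5258 + 6*(-3*(-6))) + 10941 = (5258 + 6*18) + 10941 = (5258 + 108) + 10941 = 5366 + 10941 = 16307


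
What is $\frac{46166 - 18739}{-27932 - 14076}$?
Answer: $- \frac{27427}{42008} \approx -0.6529$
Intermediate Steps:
$\frac{46166 - 18739}{-27932 - 14076} = \frac{27427}{-42008} = 27427 \left(- \frac{1}{42008}\right) = - \frac{27427}{42008}$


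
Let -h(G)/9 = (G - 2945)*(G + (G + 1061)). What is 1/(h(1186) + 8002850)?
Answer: 1/62350673 ≈ 1.6038e-8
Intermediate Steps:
h(G) = -9*(-2945 + G)*(1061 + 2*G) (h(G) = -9*(G - 2945)*(G + (G + 1061)) = -9*(-2945 + G)*(G + (1061 + G)) = -9*(-2945 + G)*(1061 + 2*G))
1/(h(1186) + 8002850) = 1/((28121805 - 18*1186² + 43461*1186) + 8002850) = 1/((28121805 - 18*1406596 + 51544746) + 8002850) = 1/((28121805 - 25318728 + 51544746) + 8002850) = 1/(54347823 + 8002850) = 1/62350673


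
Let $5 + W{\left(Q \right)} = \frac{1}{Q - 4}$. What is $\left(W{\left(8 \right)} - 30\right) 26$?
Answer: $- \frac{1807}{2} \approx -903.5$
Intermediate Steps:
$W{\left(Q \right)} = -5 + \frac{1}{-4 + Q}$ ($W{\left(Q \right)} = -5 + \frac{1}{Q - 4} = -5 + \frac{1}{-4 + Q}$)
$\left(W{\left(8 \right)} - 30\right) 26 = \left(\frac{21 - 40}{-4 + 8} - 30\right) 26 = \left(\frac{21 - 40}{4} - 30\right) 26 = \left(\frac{1}{4} \left(-19\right) - 30\right) 26 = \left(- \frac{19}{4} - 30\right) 26 = \left(- \frac{139}{4}\right) 26 = - \frac{1807}{2}$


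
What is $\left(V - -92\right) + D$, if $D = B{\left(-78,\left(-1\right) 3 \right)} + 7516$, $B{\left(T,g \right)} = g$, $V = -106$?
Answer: $7499$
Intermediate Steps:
$D = 7513$ ($D = \left(-1\right) 3 + 7516 = -3 + 7516 = 7513$)
$\left(V - -92\right) + D = \left(-106 - -92\right) + 7513 = \left(-106 + 92\right) + 7513 = -14 + 7513 = 7499$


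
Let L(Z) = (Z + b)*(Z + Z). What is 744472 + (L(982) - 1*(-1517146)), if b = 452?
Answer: 5077994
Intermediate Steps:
L(Z) = 2*Z*(452 + Z) (L(Z) = (Z + 452)*(Z + Z) = (452 + Z)*(2*Z) = 2*Z*(452 + Z))
744472 + (L(982) - 1*(-1517146)) = 744472 + (2*982*(452 + 982) - 1*(-1517146)) = 744472 + (2*982*1434 + 1517146) = 744472 + (2816376 + 1517146) = 744472 + 4333522 = 5077994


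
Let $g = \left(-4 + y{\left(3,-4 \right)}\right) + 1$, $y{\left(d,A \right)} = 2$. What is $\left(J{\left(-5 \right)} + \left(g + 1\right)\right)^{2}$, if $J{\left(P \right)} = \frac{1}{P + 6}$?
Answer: $1$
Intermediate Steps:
$J{\left(P \right)} = \frac{1}{6 + P}$
$g = -1$ ($g = \left(-4 + 2\right) + 1 = -2 + 1 = -1$)
$\left(J{\left(-5 \right)} + \left(g + 1\right)\right)^{2} = \left(\frac{1}{6 - 5} + \left(-1 + 1\right)\right)^{2} = \left(1^{-1} + 0\right)^{2} = \left(1 + 0\right)^{2} = 1^{2} = 1$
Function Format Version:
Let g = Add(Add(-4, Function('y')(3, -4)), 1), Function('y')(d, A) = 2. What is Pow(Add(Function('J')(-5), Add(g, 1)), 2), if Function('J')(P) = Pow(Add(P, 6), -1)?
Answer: 1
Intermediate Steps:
Function('J')(P) = Pow(Add(6, P), -1)
g = -1 (g = Add(Add(-4, 2), 1) = Add(-2, 1) = -1)
Pow(Add(Function('J')(-5), Add(g, 1)), 2) = Pow(Add(Pow(Add(6, -5), -1), Add(-1, 1)), 2) = Pow(Add(Pow(1, -1), 0), 2) = Pow(Add(1, 0), 2) = Pow(1, 2) = 1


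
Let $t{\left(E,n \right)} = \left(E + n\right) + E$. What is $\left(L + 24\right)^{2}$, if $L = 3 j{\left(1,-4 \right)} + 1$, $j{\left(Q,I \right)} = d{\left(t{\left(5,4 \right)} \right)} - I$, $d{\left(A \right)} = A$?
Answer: $6241$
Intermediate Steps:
$t{\left(E,n \right)} = n + 2 E$
$j{\left(Q,I \right)} = 14 - I$ ($j{\left(Q,I \right)} = \left(4 + 2 \cdot 5\right) - I = \left(4 + 10\right) - I = 14 - I$)
$L = 55$ ($L = 3 \left(14 - -4\right) + 1 = 3 \left(14 + 4\right) + 1 = 3 \cdot 18 + 1 = 54 + 1 = 55$)
$\left(L + 24\right)^{2} = \left(55 + 24\right)^{2} = 79^{2} = 6241$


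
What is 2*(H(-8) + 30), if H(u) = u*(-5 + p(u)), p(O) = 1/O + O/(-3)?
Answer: 298/3 ≈ 99.333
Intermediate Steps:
p(O) = 1/O - O/3 (p(O) = 1/O + O*(-⅓) = 1/O - O/3)
H(u) = u*(-5 + 1/u - u/3) (H(u) = u*(-5 + (1/u - u/3)) = u*(-5 + 1/u - u/3))
2*(H(-8) + 30) = 2*((1 - ⅓*(-8)*(15 - 8)) + 30) = 2*((1 - ⅓*(-8)*7) + 30) = 2*((1 + 56/3) + 30) = 2*(59/3 + 30) = 2*(149/3) = 298/3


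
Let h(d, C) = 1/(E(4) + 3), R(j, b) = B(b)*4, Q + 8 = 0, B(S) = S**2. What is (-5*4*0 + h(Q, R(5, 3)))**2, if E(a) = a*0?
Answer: 1/9 ≈ 0.11111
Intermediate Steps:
Q = -8 (Q = -8 + 0 = -8)
R(j, b) = 4*b**2 (R(j, b) = b**2*4 = 4*b**2)
E(a) = 0
h(d, C) = 1/3 (h(d, C) = 1/(0 + 3) = 1/3)
(-5*4*0 + h(Q, R(5, 3)))**2 = (-5*4*0 + 1/3)**2 = (-20*0 + 1/3)**2 = (0 + 1/3)**2 = (1/3)**2 = 1/9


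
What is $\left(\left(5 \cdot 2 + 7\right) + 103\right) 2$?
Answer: $240$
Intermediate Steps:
$\left(\left(5 \cdot 2 + 7\right) + 103\right) 2 = \left(\left(10 + 7\right) + 103\right) 2 = \left(17 + 103\right) 2 = 120 \cdot 2 = 240$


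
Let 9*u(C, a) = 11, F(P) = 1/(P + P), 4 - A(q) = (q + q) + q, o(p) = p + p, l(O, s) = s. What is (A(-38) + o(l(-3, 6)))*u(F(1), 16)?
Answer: 1430/9 ≈ 158.89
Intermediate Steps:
o(p) = 2*p
A(q) = 4 - 3*q (A(q) = 4 - ((q + q) + q) = 4 - (2*q + q) = 4 - 3*q)
F(P) = 1/(2*P)
u(C, a) = 11/9 (u(C, a) = (⅑)*11 = 11/9)
(A(-38) + o(l(-3, 6)))*u(F(1), 16) = ((4 - 3*(-38)) + 2*6)*(11/9) = ((4 + 114) + 12)*(11/9) = (118 + 12)*(11/9) = 130*(11/9) = 1430/9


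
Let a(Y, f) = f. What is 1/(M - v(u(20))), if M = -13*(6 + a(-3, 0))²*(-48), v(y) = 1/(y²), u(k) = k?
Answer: 400/8985599 ≈ 4.4516e-5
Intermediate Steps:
v(y) = y⁻²
M = 22464 (M = -13*(6 + 0)²*(-48) = -13*6²*(-48) = -13*36*(-48) = -468*(-48) = 22464)
1/(M - v(u(20))) = 1/(22464 - 1/20²) = 1/(22464 - 1*1/400) = 1/(22464 - 1/400) = 1/(8985599/400) = 400/8985599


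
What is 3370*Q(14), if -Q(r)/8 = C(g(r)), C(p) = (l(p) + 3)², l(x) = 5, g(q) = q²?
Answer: -1725440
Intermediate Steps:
C(p) = 64 (C(p) = (5 + 3)² = 8² = 64)
Q(r) = -512 (Q(r) = -8*64 = -512)
3370*Q(14) = 3370*(-512) = -1725440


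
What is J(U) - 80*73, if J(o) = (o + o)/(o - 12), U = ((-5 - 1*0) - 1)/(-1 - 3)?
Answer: -40882/7 ≈ -5840.3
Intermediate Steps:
U = 3/2 (U = ((-5 + 0) - 1)/(-4) = (-5 - 1)*(-1/4) = -6*(-1/4) = 3/2 ≈ 1.5000)
J(o) = 2*o/(-12 + o) (J(o) = (2*o)/(-12 + o) = 2*o/(-12 + o))
J(U) - 80*73 = 2*(3/2)/(-12 + 3/2) - 80*73 = 2*(3/2)/(-21/2) - 5840 = 2*(3/2)*(-2/21) - 5840 = -2/7 - 5840 = -40882/7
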